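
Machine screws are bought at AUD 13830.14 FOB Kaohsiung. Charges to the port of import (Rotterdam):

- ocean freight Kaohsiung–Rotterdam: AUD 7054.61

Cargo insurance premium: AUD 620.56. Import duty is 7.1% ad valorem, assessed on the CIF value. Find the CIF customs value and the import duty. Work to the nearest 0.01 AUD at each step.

CIF value: AUD 21505.31; import duty: AUD 1526.88

CIF = FOB price + freight + insurance
CIF = 13830.14 + 7054.61 + 620.56 = 21505.31
Import duty = 21505.31 × 7.1% = 1526.88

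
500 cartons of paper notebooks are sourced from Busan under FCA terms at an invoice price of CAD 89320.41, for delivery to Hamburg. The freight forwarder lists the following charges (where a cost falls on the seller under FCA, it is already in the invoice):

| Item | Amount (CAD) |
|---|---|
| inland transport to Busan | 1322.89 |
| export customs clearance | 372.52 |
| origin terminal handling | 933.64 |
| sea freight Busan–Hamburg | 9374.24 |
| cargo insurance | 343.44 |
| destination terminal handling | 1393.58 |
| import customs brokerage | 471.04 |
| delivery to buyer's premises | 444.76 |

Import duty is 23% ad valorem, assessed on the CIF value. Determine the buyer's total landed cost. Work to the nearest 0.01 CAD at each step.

Total landed cost: CAD 125274.61

FCA: the seller delivers export-cleared goods to the carrier; the buyer bears costs from that point.
Already in the invoice (seller's account under FCA): inland to port, export clearance — exclude.
CIF value = FCA price + origin terminal + freight + insurance = 89320.41 + 933.64 + 9374.24 + 343.44 = 99971.73
Import duty = 99971.73 × 23% = 22993.50
Buyer bears: origin terminal 933.64 + freight 9374.24 + insurance 343.44 + destination terminal 1393.58 + brokerage 471.04 + delivery 444.76 + duty 22993.50 = 35954.20
Landed cost = invoice 89320.41 + 35954.20 = 125274.61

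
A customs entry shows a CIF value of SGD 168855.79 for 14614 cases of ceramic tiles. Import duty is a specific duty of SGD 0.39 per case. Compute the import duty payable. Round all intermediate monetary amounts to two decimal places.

Import duty: SGD 5699.46

Import duty = 14614 × 0.39 = 5699.46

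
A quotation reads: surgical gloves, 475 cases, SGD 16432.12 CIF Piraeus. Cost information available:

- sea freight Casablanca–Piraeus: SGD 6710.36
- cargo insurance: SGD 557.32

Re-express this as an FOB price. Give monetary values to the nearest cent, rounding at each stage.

From CIF to FOB, the seller no longer bears: freight, insurance.
FOB price = 16432.12 − 6710.36 − 557.32 = 9164.44

FOB price: SGD 9164.44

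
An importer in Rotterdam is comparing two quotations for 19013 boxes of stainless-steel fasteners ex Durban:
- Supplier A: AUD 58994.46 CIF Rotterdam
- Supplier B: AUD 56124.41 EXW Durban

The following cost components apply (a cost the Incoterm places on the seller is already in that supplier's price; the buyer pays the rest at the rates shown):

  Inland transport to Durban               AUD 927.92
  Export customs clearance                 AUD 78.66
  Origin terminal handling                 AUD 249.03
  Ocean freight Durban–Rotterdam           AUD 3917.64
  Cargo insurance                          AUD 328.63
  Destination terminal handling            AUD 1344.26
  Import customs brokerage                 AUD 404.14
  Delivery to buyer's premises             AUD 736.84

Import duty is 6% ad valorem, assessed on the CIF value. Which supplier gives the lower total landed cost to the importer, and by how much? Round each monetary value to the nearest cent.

Supplier A (CIF):
The CIF price already equals the CIF value: 58994.46
Import duty = 58994.46 × 6% = 3539.67
Buyer bears (A): 1344.26 + 404.14 + 736.84 = 2485.24
Landed cost (A) = invoice 58994.46 + 2485.24 + duty 3539.67 = 65019.37
Supplier B (EXW):
CIF value = EXW price + inland to port + export clearance + origin terminal + freight + insurance = 56124.41 + 927.92 + 78.66 + 249.03 + 3917.64 + 328.63 = 61626.29
Import duty = 61626.29 × 6% = 3697.58
Buyer bears (B): 927.92 + 78.66 + 249.03 + 3917.64 + 328.63 + 1344.26 + 404.14 + 736.84 = 7987.12
Landed cost (B) = invoice 56124.41 + 7987.12 + duty 3697.58 = 67809.11
Difference = |65019.37 − 67809.11| = 2789.74

Supplier A is cheaper by AUD 2789.74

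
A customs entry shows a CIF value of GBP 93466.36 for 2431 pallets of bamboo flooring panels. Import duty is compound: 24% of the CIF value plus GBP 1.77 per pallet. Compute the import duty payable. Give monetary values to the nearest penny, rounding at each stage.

Ad valorem component: 93466.36 × 24% = 22431.93
Specific component: 2431 × 1.77 = 4302.87
Import duty = 22431.93 + 4302.87 = 26734.80

Import duty: GBP 26734.80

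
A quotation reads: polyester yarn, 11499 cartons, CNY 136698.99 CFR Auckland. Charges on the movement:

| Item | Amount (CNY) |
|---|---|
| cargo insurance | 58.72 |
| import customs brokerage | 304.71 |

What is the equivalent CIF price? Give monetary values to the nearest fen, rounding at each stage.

CIF price: CNY 136757.71

Not relevant to the conversion: brokerage — on the buyer under both terms; not part of either seller's price.
From CFR to CIF, the seller additionally bears: insurance.
CIF price = 136698.99 + 58.72 = 136757.71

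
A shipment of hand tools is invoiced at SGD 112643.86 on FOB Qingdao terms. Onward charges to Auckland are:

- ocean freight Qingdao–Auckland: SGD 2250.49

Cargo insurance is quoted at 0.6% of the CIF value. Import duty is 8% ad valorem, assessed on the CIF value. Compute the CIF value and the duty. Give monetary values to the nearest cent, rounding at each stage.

Let C be the CIF value. C = FOB price + freight + 0.6% × C
C − 0.6% × C = 112643.86 + 2250.49
0.994 × C = 114894.35
C = 114894.35 / 0.994 = 115587.88
Insurance premium = 0.6% × 115587.88 = 693.53
Import duty = 115587.88 × 8% = 9247.03

CIF value: SGD 115587.88; import duty: SGD 9247.03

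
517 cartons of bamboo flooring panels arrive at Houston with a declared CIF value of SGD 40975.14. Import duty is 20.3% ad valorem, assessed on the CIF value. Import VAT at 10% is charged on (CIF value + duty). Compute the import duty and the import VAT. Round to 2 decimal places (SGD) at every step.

Import duty = 40975.14 × 20.3% = 8317.95
VAT base = CIF + duty = 40975.14 + 8317.95 = 49293.09
Import VAT = 49293.09 × 10% = 4929.31

Import duty: SGD 8317.95; import VAT: SGD 4929.31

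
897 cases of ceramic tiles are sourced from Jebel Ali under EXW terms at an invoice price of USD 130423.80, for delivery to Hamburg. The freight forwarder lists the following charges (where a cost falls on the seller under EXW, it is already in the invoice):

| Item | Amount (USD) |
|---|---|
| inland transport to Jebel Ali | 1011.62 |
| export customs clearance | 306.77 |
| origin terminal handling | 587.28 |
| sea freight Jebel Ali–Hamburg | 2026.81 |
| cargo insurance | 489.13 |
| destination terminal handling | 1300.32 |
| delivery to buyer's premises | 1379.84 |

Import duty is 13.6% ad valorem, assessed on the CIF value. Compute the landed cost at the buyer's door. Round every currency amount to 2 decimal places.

Total landed cost: USD 155864.55

EXW: the seller makes goods available at their premises; the buyer bears all onward costs.
CIF value = EXW price + inland to port + export clearance + origin terminal + freight + insurance = 130423.80 + 1011.62 + 306.77 + 587.28 + 2026.81 + 489.13 = 134845.41
Import duty = 134845.41 × 13.6% = 18338.98
Buyer bears: inland to port 1011.62 + export clearance 306.77 + origin terminal 587.28 + freight 2026.81 + insurance 489.13 + destination terminal 1300.32 + delivery 1379.84 + duty 18338.98 = 25440.75
Landed cost = invoice 130423.80 + 25440.75 = 155864.55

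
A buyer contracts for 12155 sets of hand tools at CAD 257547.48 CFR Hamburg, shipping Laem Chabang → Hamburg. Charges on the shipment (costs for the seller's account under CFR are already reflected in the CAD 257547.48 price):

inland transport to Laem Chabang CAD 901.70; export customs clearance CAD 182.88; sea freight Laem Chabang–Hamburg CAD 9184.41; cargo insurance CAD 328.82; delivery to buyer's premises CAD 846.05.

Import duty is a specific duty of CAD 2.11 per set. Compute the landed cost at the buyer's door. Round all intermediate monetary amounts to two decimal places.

Total landed cost: CAD 284369.40

CFR: the seller pays costs through ocean freight to the destination port, but not insurance.
Already in the invoice (seller's account under CFR): inland to port, export clearance, freight — exclude.
CIF value = CFR price + insurance = 257547.48 + 328.82 = 257876.30
Import duty = 12155 × 2.11 = 25647.05
Buyer bears: insurance 328.82 + delivery 846.05 + duty 25647.05 = 26821.92
Landed cost = invoice 257547.48 + 26821.92 = 284369.40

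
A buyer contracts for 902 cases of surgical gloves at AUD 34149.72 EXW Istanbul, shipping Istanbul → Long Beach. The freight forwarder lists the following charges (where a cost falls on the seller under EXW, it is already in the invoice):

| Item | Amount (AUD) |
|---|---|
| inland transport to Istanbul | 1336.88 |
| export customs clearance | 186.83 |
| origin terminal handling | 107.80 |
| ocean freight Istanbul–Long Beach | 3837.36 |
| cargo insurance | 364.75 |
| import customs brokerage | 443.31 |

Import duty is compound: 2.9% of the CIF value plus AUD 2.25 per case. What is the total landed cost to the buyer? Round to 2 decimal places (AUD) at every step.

EXW: the seller makes goods available at their premises; the buyer bears all onward costs.
CIF value = EXW price + inland to port + export clearance + origin terminal + freight + insurance = 34149.72 + 1336.88 + 186.83 + 107.80 + 3837.36 + 364.75 = 39983.34
Ad valorem component: 39983.34 × 2.9% = 1159.52
Specific component: 902 × 2.25 = 2029.50
Import duty = 1159.52 + 2029.50 = 3189.02
Buyer bears: inland to port 1336.88 + export clearance 186.83 + origin terminal 107.80 + freight 3837.36 + insurance 364.75 + brokerage 443.31 + duty 3189.02 = 9465.95
Landed cost = invoice 34149.72 + 9465.95 = 43615.67

Total landed cost: AUD 43615.67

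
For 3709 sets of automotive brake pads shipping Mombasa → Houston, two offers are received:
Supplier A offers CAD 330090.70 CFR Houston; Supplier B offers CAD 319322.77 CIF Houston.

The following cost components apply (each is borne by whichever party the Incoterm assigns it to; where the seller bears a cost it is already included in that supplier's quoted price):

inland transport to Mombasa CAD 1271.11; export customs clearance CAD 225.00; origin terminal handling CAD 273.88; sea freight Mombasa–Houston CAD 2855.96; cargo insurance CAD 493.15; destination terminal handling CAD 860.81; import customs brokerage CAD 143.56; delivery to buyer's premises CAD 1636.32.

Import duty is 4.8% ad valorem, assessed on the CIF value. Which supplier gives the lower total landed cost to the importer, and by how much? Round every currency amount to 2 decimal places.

Supplier B is cheaper by CAD 11801.61

Supplier A (CFR):
CIF value = CFR price + insurance = 330090.70 + 493.15 = 330583.85
Import duty = 330583.85 × 4.8% = 15868.02
Buyer bears (A): 493.15 + 860.81 + 143.56 + 1636.32 = 3133.84
Landed cost (A) = invoice 330090.70 + 3133.84 + duty 15868.02 = 349092.56
Supplier B (CIF):
The CIF price already equals the CIF value: 319322.77
Import duty = 319322.77 × 4.8% = 15327.49
Buyer bears (B): 860.81 + 143.56 + 1636.32 = 2640.69
Landed cost (B) = invoice 319322.77 + 2640.69 + duty 15327.49 = 337290.95
Difference = |349092.56 − 337290.95| = 11801.61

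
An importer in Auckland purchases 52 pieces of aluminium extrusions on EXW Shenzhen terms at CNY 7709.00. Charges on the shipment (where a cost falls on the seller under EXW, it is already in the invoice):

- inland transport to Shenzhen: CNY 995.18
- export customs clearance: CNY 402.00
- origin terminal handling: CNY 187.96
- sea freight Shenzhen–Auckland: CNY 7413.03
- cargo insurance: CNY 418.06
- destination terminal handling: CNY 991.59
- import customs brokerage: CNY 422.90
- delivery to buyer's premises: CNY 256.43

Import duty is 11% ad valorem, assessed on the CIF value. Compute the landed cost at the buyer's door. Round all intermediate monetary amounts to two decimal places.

Total landed cost: CNY 20679.93

EXW: the seller makes goods available at their premises; the buyer bears all onward costs.
CIF value = EXW price + inland to port + export clearance + origin terminal + freight + insurance = 7709.00 + 995.18 + 402.00 + 187.96 + 7413.03 + 418.06 = 17125.23
Import duty = 17125.23 × 11% = 1883.78
Buyer bears: inland to port 995.18 + export clearance 402.00 + origin terminal 187.96 + freight 7413.03 + insurance 418.06 + destination terminal 991.59 + brokerage 422.90 + delivery 256.43 + duty 1883.78 = 12970.93
Landed cost = invoice 7709.00 + 12970.93 = 20679.93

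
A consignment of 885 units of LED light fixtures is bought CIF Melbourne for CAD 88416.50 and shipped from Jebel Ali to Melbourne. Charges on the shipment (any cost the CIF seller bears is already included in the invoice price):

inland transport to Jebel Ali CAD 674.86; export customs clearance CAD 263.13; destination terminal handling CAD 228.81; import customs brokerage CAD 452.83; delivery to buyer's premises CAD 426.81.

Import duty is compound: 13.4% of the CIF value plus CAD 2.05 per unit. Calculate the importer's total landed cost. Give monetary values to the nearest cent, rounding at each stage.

Total landed cost: CAD 103187.01

CIF: the seller pays costs through ocean freight and marine insurance to the destination port.
Already in the invoice (seller's account under CIF): inland to port, export clearance — exclude.
The CIF price already equals the CIF value: 88416.50
Ad valorem component: 88416.50 × 13.4% = 11847.81
Specific component: 885 × 2.05 = 1814.25
Import duty = 11847.81 + 1814.25 = 13662.06
Buyer bears: destination terminal 228.81 + brokerage 452.83 + delivery 426.81 + duty 13662.06 = 14770.51
Landed cost = invoice 88416.50 + 14770.51 = 103187.01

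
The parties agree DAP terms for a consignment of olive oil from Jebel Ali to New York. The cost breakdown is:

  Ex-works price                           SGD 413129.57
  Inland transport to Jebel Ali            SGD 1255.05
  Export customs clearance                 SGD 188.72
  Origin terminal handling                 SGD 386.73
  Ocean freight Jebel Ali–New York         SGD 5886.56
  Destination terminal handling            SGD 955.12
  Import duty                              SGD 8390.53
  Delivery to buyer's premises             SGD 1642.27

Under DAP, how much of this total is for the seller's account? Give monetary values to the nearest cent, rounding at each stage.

DAP: the seller bears all costs to the named destination except import duty and clearance.
Seller's account: goods 413129.57 + inland to port 1255.05 + export clearance 188.72 + origin terminal 386.73 + freight 5886.56 + destination terminal 955.12 + delivery 1642.27 = 423444.02
Buyer's account: duty 8390.53 = 8390.53

Seller's account: SGD 423444.02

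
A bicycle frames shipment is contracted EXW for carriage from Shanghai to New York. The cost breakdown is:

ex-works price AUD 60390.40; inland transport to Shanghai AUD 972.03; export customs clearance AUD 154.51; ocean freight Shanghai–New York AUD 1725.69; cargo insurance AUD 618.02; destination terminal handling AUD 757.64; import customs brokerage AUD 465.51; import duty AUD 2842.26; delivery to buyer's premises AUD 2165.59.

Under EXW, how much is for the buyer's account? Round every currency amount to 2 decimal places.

EXW: the seller makes goods available at their premises; the buyer bears all onward costs.
Seller's account: goods 60390.40 = 60390.40
Buyer's account: inland to port 972.03 + export clearance 154.51 + freight 1725.69 + insurance 618.02 + destination terminal 757.64 + brokerage 465.51 + duty 2842.26 + delivery 2165.59 = 9701.25

Buyer's account: AUD 9701.25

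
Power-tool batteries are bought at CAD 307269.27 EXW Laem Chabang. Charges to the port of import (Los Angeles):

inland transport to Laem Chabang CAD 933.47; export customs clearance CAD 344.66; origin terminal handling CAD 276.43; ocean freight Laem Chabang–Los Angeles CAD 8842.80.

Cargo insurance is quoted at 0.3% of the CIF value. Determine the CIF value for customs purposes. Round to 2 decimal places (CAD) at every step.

Let C be the CIF value. C = EXW price + pre-shipment costs + freight + 0.3% × C
C − 0.3% × C = 307269.27 + 933.47 + 344.66 + 276.43 + 8842.80
0.997 × C = 317666.63
C = 317666.63 / 0.997 = 318622.50
Insurance premium = 0.3% × 318622.50 = 955.87

CIF value: CAD 318622.50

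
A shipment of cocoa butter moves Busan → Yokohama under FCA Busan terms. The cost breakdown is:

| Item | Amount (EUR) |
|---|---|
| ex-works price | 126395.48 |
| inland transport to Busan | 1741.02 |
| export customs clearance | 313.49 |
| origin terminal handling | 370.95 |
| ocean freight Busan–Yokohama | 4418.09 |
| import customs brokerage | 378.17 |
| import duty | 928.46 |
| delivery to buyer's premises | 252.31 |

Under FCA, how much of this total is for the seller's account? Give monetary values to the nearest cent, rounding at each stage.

Seller's account: EUR 128449.99

FCA: the seller delivers export-cleared goods to the carrier; the buyer bears costs from that point.
Seller's account: goods 126395.48 + inland to port 1741.02 + export clearance 313.49 = 128449.99
Buyer's account: origin terminal 370.95 + freight 4418.09 + brokerage 378.17 + duty 928.46 + delivery 252.31 = 6347.98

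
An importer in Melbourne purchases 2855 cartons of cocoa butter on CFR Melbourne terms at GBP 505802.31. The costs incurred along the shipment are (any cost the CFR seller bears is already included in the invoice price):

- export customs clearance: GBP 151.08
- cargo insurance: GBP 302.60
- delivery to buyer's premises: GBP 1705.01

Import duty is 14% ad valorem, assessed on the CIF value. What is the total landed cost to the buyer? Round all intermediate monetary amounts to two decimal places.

Total landed cost: GBP 578664.61

CFR: the seller pays costs through ocean freight to the destination port, but not insurance.
Already in the invoice (seller's account under CFR): export clearance — exclude.
CIF value = CFR price + insurance = 505802.31 + 302.60 = 506104.91
Import duty = 506104.91 × 14% = 70854.69
Buyer bears: insurance 302.60 + delivery 1705.01 + duty 70854.69 = 72862.30
Landed cost = invoice 505802.31 + 72862.30 = 578664.61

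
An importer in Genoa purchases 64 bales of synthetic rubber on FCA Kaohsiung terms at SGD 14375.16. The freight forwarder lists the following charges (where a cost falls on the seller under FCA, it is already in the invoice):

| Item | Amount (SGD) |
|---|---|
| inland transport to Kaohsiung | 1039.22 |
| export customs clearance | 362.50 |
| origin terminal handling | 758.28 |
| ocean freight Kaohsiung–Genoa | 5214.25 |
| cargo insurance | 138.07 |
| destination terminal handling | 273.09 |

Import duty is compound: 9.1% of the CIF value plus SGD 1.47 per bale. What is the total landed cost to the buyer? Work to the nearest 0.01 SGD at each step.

FCA: the seller delivers export-cleared goods to the carrier; the buyer bears costs from that point.
Already in the invoice (seller's account under FCA): inland to port, export clearance — exclude.
CIF value = FCA price + origin terminal + freight + insurance = 14375.16 + 758.28 + 5214.25 + 138.07 = 20485.76
Ad valorem component: 20485.76 × 9.1% = 1864.20
Specific component: 64 × 1.47 = 94.08
Import duty = 1864.20 + 94.08 = 1958.28
Buyer bears: origin terminal 758.28 + freight 5214.25 + insurance 138.07 + destination terminal 273.09 + duty 1958.28 = 8341.97
Landed cost = invoice 14375.16 + 8341.97 = 22717.13

Total landed cost: SGD 22717.13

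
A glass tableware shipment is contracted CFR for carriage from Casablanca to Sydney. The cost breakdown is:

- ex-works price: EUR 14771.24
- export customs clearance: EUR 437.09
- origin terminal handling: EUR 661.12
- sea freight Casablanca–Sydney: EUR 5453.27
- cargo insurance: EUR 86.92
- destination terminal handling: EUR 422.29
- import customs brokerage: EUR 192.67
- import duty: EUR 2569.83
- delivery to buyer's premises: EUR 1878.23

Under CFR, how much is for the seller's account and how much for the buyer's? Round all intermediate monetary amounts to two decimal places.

Seller: EUR 21322.72; buyer: EUR 5149.94

CFR: the seller pays costs through ocean freight to the destination port, but not insurance.
Seller's account: goods 14771.24 + export clearance 437.09 + origin terminal 661.12 + freight 5453.27 = 21322.72
Buyer's account: insurance 86.92 + destination terminal 422.29 + brokerage 192.67 + duty 2569.83 + delivery 1878.23 = 5149.94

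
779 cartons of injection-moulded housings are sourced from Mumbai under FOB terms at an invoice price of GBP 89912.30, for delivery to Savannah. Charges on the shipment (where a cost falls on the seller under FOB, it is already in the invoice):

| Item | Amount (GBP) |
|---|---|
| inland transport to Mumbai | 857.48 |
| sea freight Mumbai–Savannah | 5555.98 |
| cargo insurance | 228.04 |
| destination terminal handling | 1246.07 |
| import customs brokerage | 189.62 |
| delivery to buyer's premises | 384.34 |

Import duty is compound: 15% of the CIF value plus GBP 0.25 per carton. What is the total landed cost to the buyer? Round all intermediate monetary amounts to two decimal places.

FOB: the seller bears costs until goods are on board at the origin port; the buyer bears freight, insurance and all costs thereafter.
Already in the invoice (seller's account under FOB): inland to port — exclude.
CIF value = FOB price + freight + insurance = 89912.30 + 5555.98 + 228.04 = 95696.32
Ad valorem component: 95696.32 × 15% = 14354.45
Specific component: 779 × 0.25 = 194.75
Import duty = 14354.45 + 194.75 = 14549.20
Buyer bears: freight 5555.98 + insurance 228.04 + destination terminal 1246.07 + brokerage 189.62 + delivery 384.34 + duty 14549.20 = 22153.25
Landed cost = invoice 89912.30 + 22153.25 = 112065.55

Total landed cost: GBP 112065.55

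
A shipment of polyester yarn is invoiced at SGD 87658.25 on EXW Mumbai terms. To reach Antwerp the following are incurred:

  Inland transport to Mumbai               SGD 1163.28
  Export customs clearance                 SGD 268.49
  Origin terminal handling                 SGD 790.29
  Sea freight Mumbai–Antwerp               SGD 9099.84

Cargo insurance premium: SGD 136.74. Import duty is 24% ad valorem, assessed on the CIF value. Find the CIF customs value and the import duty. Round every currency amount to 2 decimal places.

CIF = EXW price + pre-shipment costs + freight + insurance
CIF = 87658.25 + 1163.28 + 268.49 + 790.29 + 9099.84 + 136.74 = 99116.89
Import duty = 99116.89 × 24% = 23788.05

CIF value: SGD 99116.89; import duty: SGD 23788.05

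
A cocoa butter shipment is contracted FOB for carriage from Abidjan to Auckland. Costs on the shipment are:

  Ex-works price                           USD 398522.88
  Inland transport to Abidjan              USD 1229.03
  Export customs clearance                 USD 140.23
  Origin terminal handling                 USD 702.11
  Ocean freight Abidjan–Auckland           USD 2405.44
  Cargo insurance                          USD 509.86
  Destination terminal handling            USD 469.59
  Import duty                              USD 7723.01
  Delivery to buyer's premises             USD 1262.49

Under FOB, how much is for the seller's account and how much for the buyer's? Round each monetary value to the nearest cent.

FOB: the seller bears costs until goods are on board at the origin port; the buyer bears freight, insurance and all costs thereafter.
Seller's account: goods 398522.88 + inland to port 1229.03 + export clearance 140.23 + origin terminal 702.11 = 400594.25
Buyer's account: freight 2405.44 + insurance 509.86 + destination terminal 469.59 + duty 7723.01 + delivery 1262.49 = 12370.39

Seller: USD 400594.25; buyer: USD 12370.39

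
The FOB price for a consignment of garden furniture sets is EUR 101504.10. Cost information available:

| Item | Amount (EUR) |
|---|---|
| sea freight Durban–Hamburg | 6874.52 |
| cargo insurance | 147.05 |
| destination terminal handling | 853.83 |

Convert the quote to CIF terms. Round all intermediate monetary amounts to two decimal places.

Not relevant to the conversion: destination terminal — on the buyer under both terms; not part of either seller's price.
From FOB to CIF, the seller additionally bears: freight, insurance.
CIF price = 101504.10 + 6874.52 + 147.05 = 108525.67

CIF price: EUR 108525.67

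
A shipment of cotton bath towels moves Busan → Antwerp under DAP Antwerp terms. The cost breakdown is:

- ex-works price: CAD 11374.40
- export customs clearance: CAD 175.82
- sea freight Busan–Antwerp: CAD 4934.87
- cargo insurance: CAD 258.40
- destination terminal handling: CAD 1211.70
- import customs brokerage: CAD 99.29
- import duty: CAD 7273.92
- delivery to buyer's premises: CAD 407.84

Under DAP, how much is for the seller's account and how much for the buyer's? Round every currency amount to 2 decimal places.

Seller: CAD 18363.03; buyer: CAD 7373.21

DAP: the seller bears all costs to the named destination except import duty and clearance.
Seller's account: goods 11374.40 + export clearance 175.82 + freight 4934.87 + insurance 258.40 + destination terminal 1211.70 + delivery 407.84 = 18363.03
Buyer's account: brokerage 99.29 + duty 7273.92 = 7373.21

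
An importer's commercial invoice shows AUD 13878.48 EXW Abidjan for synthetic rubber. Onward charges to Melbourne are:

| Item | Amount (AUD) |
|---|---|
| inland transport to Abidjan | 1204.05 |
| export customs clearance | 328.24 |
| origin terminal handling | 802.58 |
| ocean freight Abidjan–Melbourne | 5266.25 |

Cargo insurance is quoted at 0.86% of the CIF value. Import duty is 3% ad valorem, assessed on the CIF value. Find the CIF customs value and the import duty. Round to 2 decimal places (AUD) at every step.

Let C be the CIF value. C = EXW price + pre-shipment costs + freight + 0.86% × C
C − 0.86% × C = 13878.48 + 1204.05 + 328.24 + 802.58 + 5266.25
0.9914 × C = 21479.60
C = 21479.60 / 0.9914 = 21665.93
Insurance premium = 0.86% × 21665.93 = 186.33
Import duty = 21665.93 × 3% = 649.98

CIF value: AUD 21665.93; import duty: AUD 649.98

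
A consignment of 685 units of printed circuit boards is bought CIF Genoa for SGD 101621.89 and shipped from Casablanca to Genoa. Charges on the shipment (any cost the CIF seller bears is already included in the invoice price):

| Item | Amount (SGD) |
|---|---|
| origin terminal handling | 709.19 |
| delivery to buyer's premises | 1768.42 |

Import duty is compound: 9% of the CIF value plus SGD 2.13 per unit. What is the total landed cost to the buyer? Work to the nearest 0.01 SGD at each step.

CIF: the seller pays costs through ocean freight and marine insurance to the destination port.
Already in the invoice (seller's account under CIF): origin terminal — exclude.
The CIF price already equals the CIF value: 101621.89
Ad valorem component: 101621.89 × 9% = 9145.97
Specific component: 685 × 2.13 = 1459.05
Import duty = 9145.97 + 1459.05 = 10605.02
Buyer bears: delivery 1768.42 + duty 10605.02 = 12373.44
Landed cost = invoice 101621.89 + 12373.44 = 113995.33

Total landed cost: SGD 113995.33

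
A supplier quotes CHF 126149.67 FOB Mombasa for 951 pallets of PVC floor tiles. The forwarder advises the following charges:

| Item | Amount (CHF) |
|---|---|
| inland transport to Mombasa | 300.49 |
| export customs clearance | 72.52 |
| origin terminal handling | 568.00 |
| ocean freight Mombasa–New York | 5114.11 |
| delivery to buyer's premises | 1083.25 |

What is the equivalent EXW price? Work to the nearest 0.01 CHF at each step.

Not relevant to the conversion: delivery, freight — on the buyer under both terms; not part of either seller's price.
From FOB to EXW, the seller no longer bears: inland to port, export clearance, origin terminal.
EXW price = 126149.67 − 300.49 − 72.52 − 568.00 = 125208.66

EXW price: CHF 125208.66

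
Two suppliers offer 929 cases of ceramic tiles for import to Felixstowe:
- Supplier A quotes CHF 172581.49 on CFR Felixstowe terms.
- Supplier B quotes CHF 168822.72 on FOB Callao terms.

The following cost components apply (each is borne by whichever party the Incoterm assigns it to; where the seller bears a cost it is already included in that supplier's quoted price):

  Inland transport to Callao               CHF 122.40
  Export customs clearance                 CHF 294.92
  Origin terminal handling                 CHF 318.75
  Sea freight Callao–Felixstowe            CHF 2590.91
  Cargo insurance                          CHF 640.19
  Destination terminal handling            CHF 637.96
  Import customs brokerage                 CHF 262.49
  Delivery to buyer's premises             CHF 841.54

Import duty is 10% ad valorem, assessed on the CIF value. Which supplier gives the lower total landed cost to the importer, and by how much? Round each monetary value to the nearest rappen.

Supplier B is cheaper by CHF 1284.65

Supplier A (CFR):
CIF value = CFR price + insurance = 172581.49 + 640.19 = 173221.68
Import duty = 173221.68 × 10% = 17322.17
Buyer bears (A): 640.19 + 637.96 + 262.49 + 841.54 = 2382.18
Landed cost (A) = invoice 172581.49 + 2382.18 + duty 17322.17 = 192285.84
Supplier B (FOB):
CIF value = FOB price + freight + insurance = 168822.72 + 2590.91 + 640.19 = 172053.82
Import duty = 172053.82 × 10% = 17205.38
Buyer bears (B): 2590.91 + 640.19 + 637.96 + 262.49 + 841.54 = 4973.09
Landed cost (B) = invoice 168822.72 + 4973.09 + duty 17205.38 = 191001.19
Difference = |192285.84 − 191001.19| = 1284.65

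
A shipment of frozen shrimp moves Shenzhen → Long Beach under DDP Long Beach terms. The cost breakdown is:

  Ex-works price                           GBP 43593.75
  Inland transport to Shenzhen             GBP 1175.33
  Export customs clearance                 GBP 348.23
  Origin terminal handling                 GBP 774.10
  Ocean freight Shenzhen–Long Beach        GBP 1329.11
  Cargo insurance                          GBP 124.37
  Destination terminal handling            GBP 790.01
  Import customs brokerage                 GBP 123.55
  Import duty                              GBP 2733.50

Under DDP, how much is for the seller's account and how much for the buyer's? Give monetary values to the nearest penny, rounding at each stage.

Seller: GBP 50991.95; buyer: GBP 0.00

DDP: the seller bears all costs including import duty.
Seller's account: goods 43593.75 + inland to port 1175.33 + export clearance 348.23 + origin terminal 774.10 + freight 1329.11 + insurance 124.37 + destination terminal 790.01 + brokerage 123.55 + duty 2733.50 = 50991.95
Buyer's account: 0.00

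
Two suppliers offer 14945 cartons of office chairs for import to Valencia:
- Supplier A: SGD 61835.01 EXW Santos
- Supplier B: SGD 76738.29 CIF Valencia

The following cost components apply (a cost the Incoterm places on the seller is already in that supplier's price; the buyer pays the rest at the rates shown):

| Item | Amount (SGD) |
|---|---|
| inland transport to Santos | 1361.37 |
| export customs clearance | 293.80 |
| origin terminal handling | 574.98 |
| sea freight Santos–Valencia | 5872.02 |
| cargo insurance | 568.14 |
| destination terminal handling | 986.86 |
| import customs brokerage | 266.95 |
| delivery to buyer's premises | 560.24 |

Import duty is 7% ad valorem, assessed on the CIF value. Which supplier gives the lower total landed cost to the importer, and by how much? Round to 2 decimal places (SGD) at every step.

Supplier A is cheaper by SGD 6669.28

Supplier A (EXW):
CIF value = EXW price + inland to port + export clearance + origin terminal + freight + insurance = 61835.01 + 1361.37 + 293.80 + 574.98 + 5872.02 + 568.14 = 70505.32
Import duty = 70505.32 × 7% = 4935.37
Buyer bears (A): 1361.37 + 293.80 + 574.98 + 5872.02 + 568.14 + 986.86 + 266.95 + 560.24 = 10484.36
Landed cost (A) = invoice 61835.01 + 10484.36 + duty 4935.37 = 77254.74
Supplier B (CIF):
The CIF price already equals the CIF value: 76738.29
Import duty = 76738.29 × 7% = 5371.68
Buyer bears (B): 986.86 + 266.95 + 560.24 = 1814.05
Landed cost (B) = invoice 76738.29 + 1814.05 + duty 5371.68 = 83924.02
Difference = |77254.74 − 83924.02| = 6669.28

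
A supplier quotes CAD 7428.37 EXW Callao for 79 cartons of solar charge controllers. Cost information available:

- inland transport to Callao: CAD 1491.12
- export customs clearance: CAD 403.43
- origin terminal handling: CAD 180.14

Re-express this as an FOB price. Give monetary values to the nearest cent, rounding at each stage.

From EXW to FOB, the seller additionally bears: inland to port, export clearance, origin terminal.
FOB price = 7428.37 + 1491.12 + 403.43 + 180.14 = 9503.06

FOB price: CAD 9503.06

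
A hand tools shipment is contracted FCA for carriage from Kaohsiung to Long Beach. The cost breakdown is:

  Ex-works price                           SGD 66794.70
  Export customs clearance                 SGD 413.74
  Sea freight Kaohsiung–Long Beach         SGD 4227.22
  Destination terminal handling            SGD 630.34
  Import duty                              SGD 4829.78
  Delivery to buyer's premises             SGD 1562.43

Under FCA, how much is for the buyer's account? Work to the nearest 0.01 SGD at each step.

Buyer's account: SGD 11249.77

FCA: the seller delivers export-cleared goods to the carrier; the buyer bears costs from that point.
Seller's account: goods 66794.70 + export clearance 413.74 = 67208.44
Buyer's account: freight 4227.22 + destination terminal 630.34 + duty 4829.78 + delivery 1562.43 = 11249.77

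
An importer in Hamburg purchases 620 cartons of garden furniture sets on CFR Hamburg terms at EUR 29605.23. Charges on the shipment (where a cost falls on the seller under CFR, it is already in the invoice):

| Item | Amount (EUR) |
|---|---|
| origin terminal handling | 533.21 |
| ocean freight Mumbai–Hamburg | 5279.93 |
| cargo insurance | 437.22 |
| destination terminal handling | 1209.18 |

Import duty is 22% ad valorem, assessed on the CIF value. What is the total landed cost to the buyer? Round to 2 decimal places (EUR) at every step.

Total landed cost: EUR 37860.97

CFR: the seller pays costs through ocean freight to the destination port, but not insurance.
Already in the invoice (seller's account under CFR): origin terminal, freight — exclude.
CIF value = CFR price + insurance = 29605.23 + 437.22 = 30042.45
Import duty = 30042.45 × 22% = 6609.34
Buyer bears: insurance 437.22 + destination terminal 1209.18 + duty 6609.34 = 8255.74
Landed cost = invoice 29605.23 + 8255.74 = 37860.97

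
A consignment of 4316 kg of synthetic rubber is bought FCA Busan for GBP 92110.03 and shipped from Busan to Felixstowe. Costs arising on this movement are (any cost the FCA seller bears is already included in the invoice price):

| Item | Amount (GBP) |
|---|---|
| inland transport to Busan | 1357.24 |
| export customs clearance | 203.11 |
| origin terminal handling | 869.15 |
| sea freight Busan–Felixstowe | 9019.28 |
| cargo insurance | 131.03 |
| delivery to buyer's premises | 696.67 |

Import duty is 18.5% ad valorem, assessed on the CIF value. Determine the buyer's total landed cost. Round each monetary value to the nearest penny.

FCA: the seller delivers export-cleared goods to the carrier; the buyer bears costs from that point.
Already in the invoice (seller's account under FCA): inland to port, export clearance — exclude.
CIF value = FCA price + origin terminal + freight + insurance = 92110.03 + 869.15 + 9019.28 + 131.03 = 102129.49
Import duty = 102129.49 × 18.5% = 18893.96
Buyer bears: origin terminal 869.15 + freight 9019.28 + insurance 131.03 + delivery 696.67 + duty 18893.96 = 29610.09
Landed cost = invoice 92110.03 + 29610.09 = 121720.12

Total landed cost: GBP 121720.12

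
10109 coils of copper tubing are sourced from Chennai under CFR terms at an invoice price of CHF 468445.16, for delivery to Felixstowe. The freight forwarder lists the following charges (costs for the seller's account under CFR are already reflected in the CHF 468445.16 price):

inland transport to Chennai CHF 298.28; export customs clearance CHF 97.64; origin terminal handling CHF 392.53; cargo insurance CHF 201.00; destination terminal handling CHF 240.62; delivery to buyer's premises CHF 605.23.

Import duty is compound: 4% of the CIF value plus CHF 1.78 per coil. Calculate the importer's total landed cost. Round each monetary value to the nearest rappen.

CFR: the seller pays costs through ocean freight to the destination port, but not insurance.
Already in the invoice (seller's account under CFR): inland to port, export clearance, origin terminal — exclude.
CIF value = CFR price + insurance = 468445.16 + 201.00 = 468646.16
Ad valorem component: 468646.16 × 4% = 18745.85
Specific component: 10109 × 1.78 = 17994.02
Import duty = 18745.85 + 17994.02 = 36739.87
Buyer bears: insurance 201.00 + destination terminal 240.62 + delivery 605.23 + duty 36739.87 = 37786.72
Landed cost = invoice 468445.16 + 37786.72 = 506231.88

Total landed cost: CHF 506231.88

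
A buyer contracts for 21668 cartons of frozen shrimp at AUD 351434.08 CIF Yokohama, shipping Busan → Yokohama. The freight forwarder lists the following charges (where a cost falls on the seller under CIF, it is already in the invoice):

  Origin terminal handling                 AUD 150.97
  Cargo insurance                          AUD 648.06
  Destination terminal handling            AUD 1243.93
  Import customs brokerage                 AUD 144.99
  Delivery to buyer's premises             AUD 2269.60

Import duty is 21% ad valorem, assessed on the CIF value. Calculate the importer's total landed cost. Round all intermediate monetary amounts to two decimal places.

CIF: the seller pays costs through ocean freight and marine insurance to the destination port.
Already in the invoice (seller's account under CIF): origin terminal, insurance — exclude.
The CIF price already equals the CIF value: 351434.08
Import duty = 351434.08 × 21% = 73801.16
Buyer bears: destination terminal 1243.93 + brokerage 144.99 + delivery 2269.60 + duty 73801.16 = 77459.68
Landed cost = invoice 351434.08 + 77459.68 = 428893.76

Total landed cost: AUD 428893.76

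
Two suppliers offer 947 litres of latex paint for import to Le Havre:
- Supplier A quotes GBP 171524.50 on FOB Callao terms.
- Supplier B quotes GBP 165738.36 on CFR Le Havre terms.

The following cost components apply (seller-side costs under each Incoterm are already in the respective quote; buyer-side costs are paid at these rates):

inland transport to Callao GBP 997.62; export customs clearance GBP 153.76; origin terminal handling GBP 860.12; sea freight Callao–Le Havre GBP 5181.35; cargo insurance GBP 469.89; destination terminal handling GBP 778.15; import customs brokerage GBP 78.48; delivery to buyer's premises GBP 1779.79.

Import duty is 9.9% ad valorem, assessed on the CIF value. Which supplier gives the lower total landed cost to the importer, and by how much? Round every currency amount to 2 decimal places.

Supplier B is cheaper by GBP 12053.27

Supplier A (FOB):
CIF value = FOB price + freight + insurance = 171524.50 + 5181.35 + 469.89 = 177175.74
Import duty = 177175.74 × 9.9% = 17540.40
Buyer bears (A): 5181.35 + 469.89 + 778.15 + 78.48 + 1779.79 = 8287.66
Landed cost (A) = invoice 171524.50 + 8287.66 + duty 17540.40 = 197352.56
Supplier B (CFR):
CIF value = CFR price + insurance = 165738.36 + 469.89 = 166208.25
Import duty = 166208.25 × 9.9% = 16454.62
Buyer bears (B): 469.89 + 778.15 + 78.48 + 1779.79 = 3106.31
Landed cost (B) = invoice 165738.36 + 3106.31 + duty 16454.62 = 185299.29
Difference = |197352.56 − 185299.29| = 12053.27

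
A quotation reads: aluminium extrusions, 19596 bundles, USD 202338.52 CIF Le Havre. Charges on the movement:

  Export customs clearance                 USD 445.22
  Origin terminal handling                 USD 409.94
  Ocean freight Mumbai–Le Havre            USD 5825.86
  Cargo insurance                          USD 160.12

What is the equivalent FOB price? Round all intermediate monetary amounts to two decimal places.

FOB price: USD 196352.54

Not relevant to the conversion: export clearance, origin terminal — on the seller under both CIF and FOB; already in the CIF price and stays in the FOB price.
From CIF to FOB, the seller no longer bears: freight, insurance.
FOB price = 202338.52 − 5825.86 − 160.12 = 196352.54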